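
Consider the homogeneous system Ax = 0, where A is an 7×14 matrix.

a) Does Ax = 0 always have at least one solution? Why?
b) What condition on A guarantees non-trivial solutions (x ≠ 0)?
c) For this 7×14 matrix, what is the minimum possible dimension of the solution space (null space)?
a) Yes, x = 0 is always a solution. b) When A has linearly dependent columns (rank < n). c) Minimum nullity = 7.

a) x = 0 satisfies A·0 = 0, so the zero vector is always a solution.
b) Non-trivial solutions exist iff the columns of A are linearly dependent, equivalently rank(A) < n (the number of columns).
c) By rank-nullity, rank(A) + nullity(A) = n = 14. Since A has only 7 rows, rank(A) ≤ 7, so nullity(A) ≥ 14 - 7 = 7.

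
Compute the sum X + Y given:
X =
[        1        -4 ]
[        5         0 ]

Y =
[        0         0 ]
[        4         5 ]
X + Y =
[        1        -4 ]
[        9         5 ]

Matrix addition is elementwise: (X+Y)[i][j] = X[i][j] + Y[i][j].
  (X+Y)[0][0] = (1) + (0) = 1
  (X+Y)[0][1] = (-4) + (0) = -4
  (X+Y)[1][0] = (5) + (4) = 9
  (X+Y)[1][1] = (0) + (5) = 5
X + Y =
[        1        -4 ]
[        9         5 ]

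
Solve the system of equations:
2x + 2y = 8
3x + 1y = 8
x = 2, y = 2

Use elimination (row reduction):
Equation 1: 2x + 2y = 8.
Equation 2: 3x + 1y = 8.
Multiply Eq1 by 3 and Eq2 by 2: 6x + 6y = 24;  6x + 2y = 16.
Subtract: (-4)y = -8, so y = 2.
Back-substitute into Eq1: 2x + 2*(2) = 8, so x = 2.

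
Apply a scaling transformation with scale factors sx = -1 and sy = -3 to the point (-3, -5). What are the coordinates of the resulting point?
(3, 15)

Scaling matrix:
[[-1, 0], [0, -3]]
Result: (-3 × -1, -5 × -3) = (3, 15)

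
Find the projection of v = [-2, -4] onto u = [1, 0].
[-2, 0]

The projection of v onto u is proj_u(v) = ((v·u) / (u·u)) · u.
v·u = (-2)*(1) + (-4)*(0) = -2.
u·u = (1)*(1) + (0)*(0) = 1.
coefficient = -2 / 1 = -2.
proj_u(v) = -2 · [1, 0] = [-2, 0].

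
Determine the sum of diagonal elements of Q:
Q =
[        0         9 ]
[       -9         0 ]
tr(Q) = 0 + 0 = 0

The trace of a square matrix is the sum of its diagonal entries.
Diagonal entries of Q: Q[0][0] = 0, Q[1][1] = 0.
tr(Q) = 0 + 0 = 0.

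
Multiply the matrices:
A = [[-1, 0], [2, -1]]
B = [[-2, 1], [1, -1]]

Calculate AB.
[[2, -1], [-5, 3]]

Each entry (i,j) of AB = sum over k of A[i][k]*B[k][j].
(AB)[0][0] = (-1)*(-2) + (0)*(1) = 2
(AB)[0][1] = (-1)*(1) + (0)*(-1) = -1
(AB)[1][0] = (2)*(-2) + (-1)*(1) = -5
(AB)[1][1] = (2)*(1) + (-1)*(-1) = 3
AB = [[2, -1], [-5, 3]]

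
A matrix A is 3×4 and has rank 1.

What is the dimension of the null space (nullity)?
3

The rank-nullity theorem for an m×n matrix states:
rank(A) + nullity(A) = n (the number of columns).
Here n = 4 and rank(A) = 1, so nullity(A) = 4 - 1 = 3.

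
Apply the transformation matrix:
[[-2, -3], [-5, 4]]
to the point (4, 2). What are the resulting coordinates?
(-14, -12)

Matrix multiplication:
[[-2, -3], [-5, 4]] × [4, 2]ᵀ
= [-2×4 + -3×2, -5×4 + 4×2]ᵀ
= [-14.0000, -12.0000]ᵀ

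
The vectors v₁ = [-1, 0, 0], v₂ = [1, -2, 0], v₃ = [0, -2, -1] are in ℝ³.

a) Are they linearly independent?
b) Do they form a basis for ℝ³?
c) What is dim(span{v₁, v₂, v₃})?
Yes independent, yes basis, dim = 3

Stack v₁, v₂, v₃ as rows of a 3×3 matrix.
[[-1, 0, 0]; [1, -2, 0]; [0, -2, -1]] is already lower triangular with nonzero diagonal entries (-1, -2, -1), so its determinant is the product of the diagonal entries, det = (-1)·(-2)·(-1) = -2 ≠ 0, and the rows are linearly independent.
Three linearly independent vectors in ℝ³ form a basis for ℝ³, so dim(span{v₁,v₂,v₃}) = 3.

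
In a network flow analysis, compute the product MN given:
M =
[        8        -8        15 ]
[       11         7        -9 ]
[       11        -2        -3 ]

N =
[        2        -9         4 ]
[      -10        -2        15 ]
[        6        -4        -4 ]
MN =
[      186      -116      -148 ]
[     -102       -77       185 ]
[       24       -83        26 ]

Matrix multiplication: (MN)[i][j] = sum over k of M[i][k] * N[k][j].
  (MN)[0][0] = (8)*(2) + (-8)*(-10) + (15)*(6) = 186
  (MN)[0][1] = (8)*(-9) + (-8)*(-2) + (15)*(-4) = -116
  (MN)[0][2] = (8)*(4) + (-8)*(15) + (15)*(-4) = -148
  (MN)[1][0] = (11)*(2) + (7)*(-10) + (-9)*(6) = -102
  (MN)[1][1] = (11)*(-9) + (7)*(-2) + (-9)*(-4) = -77
  (MN)[1][2] = (11)*(4) + (7)*(15) + (-9)*(-4) = 185
  (MN)[2][0] = (11)*(2) + (-2)*(-10) + (-3)*(6) = 24
  (MN)[2][1] = (11)*(-9) + (-2)*(-2) + (-3)*(-4) = -83
  (MN)[2][2] = (11)*(4) + (-2)*(15) + (-3)*(-4) = 26
MN =
[      186      -116      -148 ]
[     -102       -77       185 ]
[       24       -83        26 ]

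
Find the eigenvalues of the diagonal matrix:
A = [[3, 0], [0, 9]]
λ₁ = 3, λ₂ = 9

The characteristic polynomial of A is det(A - λI) = (3 - λ)(9 - λ) = 0.
The roots are λ = 3 and λ = 9, so the eigenvalues are the diagonal entries.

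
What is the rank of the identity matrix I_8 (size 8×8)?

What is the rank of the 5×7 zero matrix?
rank(I_8) = 8, rank(0) = 0

The identity I_8 has 8 columns that are the standard basis vectors e_1, …, e_8. These are linearly independent, so all 8 columns are pivots and rank(I_8) = 8.
The 5×7 zero matrix has every entry zero, so every row is the zero row and there are no pivots; rank(0) = 0.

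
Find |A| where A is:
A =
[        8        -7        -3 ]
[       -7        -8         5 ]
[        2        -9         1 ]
det(A) = -60

Expand along row 0 (cofactor expansion): det(A) = a*(e*i - f*h) - b*(d*i - f*g) + c*(d*h - e*g), where the 3×3 is [[a, b, c], [d, e, f], [g, h, i]].
Minor M_00 = (-8)*(1) - (5)*(-9) = -8 + 45 = 37.
Minor M_01 = (-7)*(1) - (5)*(2) = -7 - 10 = -17.
Minor M_02 = (-7)*(-9) - (-8)*(2) = 63 + 16 = 79.
det(A) = (8)*(37) - (-7)*(-17) + (-3)*(79) = 296 - 119 - 237 = -60.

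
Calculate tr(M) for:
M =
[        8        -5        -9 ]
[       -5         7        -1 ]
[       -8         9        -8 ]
tr(M) = 8 + 7 - 8 = 7

The trace of a square matrix is the sum of its diagonal entries.
Diagonal entries of M: M[0][0] = 8, M[1][1] = 7, M[2][2] = -8.
tr(M) = 8 + 7 - 8 = 7.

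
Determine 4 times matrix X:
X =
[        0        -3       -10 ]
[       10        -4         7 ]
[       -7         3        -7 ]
4X =
[        0       -12       -40 ]
[       40       -16        28 ]
[      -28        12       -28 ]

Scalar multiplication is elementwise: (4X)[i][j] = 4 * X[i][j].
  (4X)[0][0] = 4 * (0) = 0
  (4X)[0][1] = 4 * (-3) = -12
  (4X)[0][2] = 4 * (-10) = -40
  (4X)[1][0] = 4 * (10) = 40
  (4X)[1][1] = 4 * (-4) = -16
  (4X)[1][2] = 4 * (7) = 28
  (4X)[2][0] = 4 * (-7) = -28
  (4X)[2][1] = 4 * (3) = 12
  (4X)[2][2] = 4 * (-7) = -28
4X =
[        0       -12       -40 ]
[       40       -16        28 ]
[      -28        12       -28 ]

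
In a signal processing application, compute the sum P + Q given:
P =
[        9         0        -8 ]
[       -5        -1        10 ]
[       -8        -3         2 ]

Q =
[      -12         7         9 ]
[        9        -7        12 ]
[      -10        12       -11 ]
P + Q =
[       -3         7         1 ]
[        4        -8        22 ]
[      -18         9        -9 ]

Matrix addition is elementwise: (P+Q)[i][j] = P[i][j] + Q[i][j].
  (P+Q)[0][0] = (9) + (-12) = -3
  (P+Q)[0][1] = (0) + (7) = 7
  (P+Q)[0][2] = (-8) + (9) = 1
  (P+Q)[1][0] = (-5) + (9) = 4
  (P+Q)[1][1] = (-1) + (-7) = -8
  (P+Q)[1][2] = (10) + (12) = 22
  (P+Q)[2][0] = (-8) + (-10) = -18
  (P+Q)[2][1] = (-3) + (12) = 9
  (P+Q)[2][2] = (2) + (-11) = -9
P + Q =
[       -3         7         1 ]
[        4        -8        22 ]
[      -18         9        -9 ]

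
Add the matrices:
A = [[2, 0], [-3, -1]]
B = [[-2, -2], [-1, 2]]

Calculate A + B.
[[0, -2], [-4, 1]]

Add corresponding elements:
(2)+(-2)=0
(0)+(-2)=-2
(-3)+(-1)=-4
(-1)+(2)=1
A + B = [[0, -2], [-4, 1]]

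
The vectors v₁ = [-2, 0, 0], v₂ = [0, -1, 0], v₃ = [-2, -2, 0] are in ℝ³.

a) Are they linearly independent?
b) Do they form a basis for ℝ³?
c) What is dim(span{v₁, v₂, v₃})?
Not independent, not a basis, dim(span) = 2

Check whether v₃ can be written as a linear combination of v₁ and v₂.
v₃ = (1)·v₁ + (2)·v₂ = [-2, -2, 0], so the three vectors are linearly dependent.
Thus they do not form a basis for ℝ³, and dim(span{v₁, v₂, v₃}) = 2 (spanned by v₁ and v₂).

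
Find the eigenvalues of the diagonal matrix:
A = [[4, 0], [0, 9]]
λ₁ = 4, λ₂ = 9

The characteristic polynomial of A is det(A - λI) = (4 - λ)(9 - λ) = 0.
The roots are λ = 4 and λ = 9, so the eigenvalues are the diagonal entries.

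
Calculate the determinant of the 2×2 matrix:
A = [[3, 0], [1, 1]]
3

For A = [[a, b], [c, d]], det(A) = a*d - b*c.
det(A) = (3)*(1) - (0)*(1) = 3 - 0 = 3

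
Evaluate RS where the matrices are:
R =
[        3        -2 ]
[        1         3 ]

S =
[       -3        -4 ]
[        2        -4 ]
RS =
[      -13        -4 ]
[        3       -16 ]

Matrix multiplication: (RS)[i][j] = sum over k of R[i][k] * S[k][j].
  (RS)[0][0] = (3)*(-3) + (-2)*(2) = -13
  (RS)[0][1] = (3)*(-4) + (-2)*(-4) = -4
  (RS)[1][0] = (1)*(-3) + (3)*(2) = 3
  (RS)[1][1] = (1)*(-4) + (3)*(-4) = -16
RS =
[      -13        -4 ]
[        3       -16 ]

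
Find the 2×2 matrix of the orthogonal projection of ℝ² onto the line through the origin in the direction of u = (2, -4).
[[1/5, -2/5], [-2/5, 4/5]]

The orthogonal projection onto the line spanned by a nonzero vector u = (a, b) has matrix P = (u uᵀ) / (uᵀ u) = (1/(a² + b²)) · [[a², ab], [ab, b²]].
Here u = (2, -4), so a² + b² = 4 + 16 = 20.
P = (1/20) · [[4, -8], [-8, 16]] = [[1/5, -2/5], [-2/5, 4/5]].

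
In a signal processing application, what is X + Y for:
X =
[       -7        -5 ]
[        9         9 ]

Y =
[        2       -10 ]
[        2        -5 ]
X + Y =
[       -5       -15 ]
[       11         4 ]

Matrix addition is elementwise: (X+Y)[i][j] = X[i][j] + Y[i][j].
  (X+Y)[0][0] = (-7) + (2) = -5
  (X+Y)[0][1] = (-5) + (-10) = -15
  (X+Y)[1][0] = (9) + (2) = 11
  (X+Y)[1][1] = (9) + (-5) = 4
X + Y =
[       -5       -15 ]
[       11         4 ]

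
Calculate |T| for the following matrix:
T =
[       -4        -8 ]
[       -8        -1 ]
det(T) = -60

For a 2×2 matrix [[a, b], [c, d]], det = a*d - b*c.
det(T) = (-4)*(-1) - (-8)*(-8) = 4 - 64 = -60.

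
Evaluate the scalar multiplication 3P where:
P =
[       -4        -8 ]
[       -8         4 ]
3P =
[      -12       -24 ]
[      -24        12 ]

Scalar multiplication is elementwise: (3P)[i][j] = 3 * P[i][j].
  (3P)[0][0] = 3 * (-4) = -12
  (3P)[0][1] = 3 * (-8) = -24
  (3P)[1][0] = 3 * (-8) = -24
  (3P)[1][1] = 3 * (4) = 12
3P =
[      -12       -24 ]
[      -24        12 ]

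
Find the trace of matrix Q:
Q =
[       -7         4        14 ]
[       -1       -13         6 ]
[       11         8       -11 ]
tr(Q) = -7 - 13 - 11 = -31

The trace of a square matrix is the sum of its diagonal entries.
Diagonal entries of Q: Q[0][0] = -7, Q[1][1] = -13, Q[2][2] = -11.
tr(Q) = -7 - 13 - 11 = -31.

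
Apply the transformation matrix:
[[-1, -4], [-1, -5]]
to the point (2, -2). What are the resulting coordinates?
(6, 8)

Matrix multiplication:
[[-1, -4], [-1, -5]] × [2, -2]ᵀ
= [-1×2 + -4×-2, -1×2 + -5×-2]ᵀ
= [6.0000, 8.0000]ᵀ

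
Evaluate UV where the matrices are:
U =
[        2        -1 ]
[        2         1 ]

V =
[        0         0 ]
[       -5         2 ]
UV =
[        5        -2 ]
[       -5         2 ]

Matrix multiplication: (UV)[i][j] = sum over k of U[i][k] * V[k][j].
  (UV)[0][0] = (2)*(0) + (-1)*(-5) = 5
  (UV)[0][1] = (2)*(0) + (-1)*(2) = -2
  (UV)[1][0] = (2)*(0) + (1)*(-5) = -5
  (UV)[1][1] = (2)*(0) + (1)*(2) = 2
UV =
[        5        -2 ]
[       -5         2 ]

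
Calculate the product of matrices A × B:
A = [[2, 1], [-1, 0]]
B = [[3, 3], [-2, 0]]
[[4, 6], [-3, -3]]

Matrix multiplication:
C[0][0] = 2×3 + 1×-2 = 4
C[0][1] = 2×3 + 1×0 = 6
C[1][0] = -1×3 + 0×-2 = -3
C[1][1] = -1×3 + 0×0 = -3
Result: [[4, 6], [-3, -3]]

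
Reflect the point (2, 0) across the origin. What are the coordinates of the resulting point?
(-2, 0)

Reflection across origin: (2, 0) → (-2, 0)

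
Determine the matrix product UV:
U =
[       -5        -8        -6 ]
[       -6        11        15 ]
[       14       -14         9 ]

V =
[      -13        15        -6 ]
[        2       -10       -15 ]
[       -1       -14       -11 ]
UV =
[       55        89       216 ]
[       85      -410      -294 ]
[     -219       224        27 ]

Matrix multiplication: (UV)[i][j] = sum over k of U[i][k] * V[k][j].
  (UV)[0][0] = (-5)*(-13) + (-8)*(2) + (-6)*(-1) = 55
  (UV)[0][1] = (-5)*(15) + (-8)*(-10) + (-6)*(-14) = 89
  (UV)[0][2] = (-5)*(-6) + (-8)*(-15) + (-6)*(-11) = 216
  (UV)[1][0] = (-6)*(-13) + (11)*(2) + (15)*(-1) = 85
  (UV)[1][1] = (-6)*(15) + (11)*(-10) + (15)*(-14) = -410
  (UV)[1][2] = (-6)*(-6) + (11)*(-15) + (15)*(-11) = -294
  (UV)[2][0] = (14)*(-13) + (-14)*(2) + (9)*(-1) = -219
  (UV)[2][1] = (14)*(15) + (-14)*(-10) + (9)*(-14) = 224
  (UV)[2][2] = (14)*(-6) + (-14)*(-15) + (9)*(-11) = 27
UV =
[       55        89       216 ]
[       85      -410      -294 ]
[     -219       224        27 ]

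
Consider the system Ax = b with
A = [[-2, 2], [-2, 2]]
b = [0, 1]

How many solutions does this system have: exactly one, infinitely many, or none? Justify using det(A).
No solution

det(A) = (-2)*(2) - (2)*(-2) = 0, so A is singular.
The column space of A is span(column 1) = span([-2, -2]).
b = [0, 1] is not a scalar multiple of column 1, so b ∉ column space and the system is inconsistent — no solution.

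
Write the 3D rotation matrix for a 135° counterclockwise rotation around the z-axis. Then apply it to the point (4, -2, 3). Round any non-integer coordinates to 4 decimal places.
R = [[-√2/2, -√2/2, 0], [√2/2, -√2/2, 0], [0, 0, 1]]; R·(4, -2, 3) = (-1.4142, 4.2426, 3.0000)

Rotation matrix for 135° around z-axis:
cos(135°) = -√2/2, sin(135°) = √2/2
R = [[-√2/2, -√2/2, 0], [√2/2, -√2/2, 0], [0, 0, 1]]
Apply to (4, -2, 3): R·[4, -2, 3]ᵀ = (-1.4142, 4.2426, 3.0000)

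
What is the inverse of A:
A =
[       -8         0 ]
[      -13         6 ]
det(A) = -48
A⁻¹ =
[     -1/8         0 ]
[   -13/48       1/6 ]

For a 2×2 matrix A = [[a, b], [c, d]] with det(A) ≠ 0, A⁻¹ = (1/det(A)) * [[d, -b], [-c, a]].
det(A) = (-8)*(6) - (0)*(-13) = -48 - 0 = -48.
A⁻¹ = (1/-48) * [[6, 0], [13, -8]].
Dividing each entry by -48 and reducing:
A⁻¹ =
[     -1/8         0 ]
[   -13/48       1/6 ]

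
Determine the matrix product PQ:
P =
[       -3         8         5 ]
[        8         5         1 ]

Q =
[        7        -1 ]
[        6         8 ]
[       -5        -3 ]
PQ =
[        2        52 ]
[       81        29 ]

Matrix multiplication: (PQ)[i][j] = sum over k of P[i][k] * Q[k][j].
  (PQ)[0][0] = (-3)*(7) + (8)*(6) + (5)*(-5) = 2
  (PQ)[0][1] = (-3)*(-1) + (8)*(8) + (5)*(-3) = 52
  (PQ)[1][0] = (8)*(7) + (5)*(6) + (1)*(-5) = 81
  (PQ)[1][1] = (8)*(-1) + (5)*(8) + (1)*(-3) = 29
PQ =
[        2        52 ]
[       81        29 ]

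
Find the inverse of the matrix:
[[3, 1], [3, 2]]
[[2/3, -1/3], [-1, 1]]

For [[a,b],[c,d]], inverse = (1/det)·[[d,-b],[-c,a]]
det = 3·2 - 1·3 = 3
Inverse = (1/3)·[[2, -1], [-3, 3]]
        = [[2/3, -1/3], [-1, 1]]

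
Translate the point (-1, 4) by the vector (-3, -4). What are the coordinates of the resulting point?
(-4, 0)

Translation by (-3, -4):
x' = -1 + -3 = -4
y' = 4 + -4 = 0
Homogeneous matrix: [[1, 0, -3], [0, 1, -4], [0, 0, 1]]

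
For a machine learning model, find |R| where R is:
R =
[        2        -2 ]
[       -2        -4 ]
det(R) = -12

For a 2×2 matrix [[a, b], [c, d]], det = a*d - b*c.
det(R) = (2)*(-4) - (-2)*(-2) = -8 - 4 = -12.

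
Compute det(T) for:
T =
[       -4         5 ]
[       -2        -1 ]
det(T) = 14

For a 2×2 matrix [[a, b], [c, d]], det = a*d - b*c.
det(T) = (-4)*(-1) - (5)*(-2) = 4 + 10 = 14.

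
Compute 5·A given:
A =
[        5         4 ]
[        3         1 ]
5A =
[       25        20 ]
[       15         5 ]

Scalar multiplication is elementwise: (5A)[i][j] = 5 * A[i][j].
  (5A)[0][0] = 5 * (5) = 25
  (5A)[0][1] = 5 * (4) = 20
  (5A)[1][0] = 5 * (3) = 15
  (5A)[1][1] = 5 * (1) = 5
5A =
[       25        20 ]
[       15         5 ]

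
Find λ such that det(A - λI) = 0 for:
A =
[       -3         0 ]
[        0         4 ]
λ = -3, 4

Solve det(A - λI) = 0. For a 2×2 matrix the characteristic equation is λ² - (trace)λ + det = 0.
trace(A) = a + d = -3 + 4 = 1.
det(A) = a*d - b*c = (-3)*(4) - (0)*(0) = -12 - 0 = -12.
Characteristic equation: λ² - (1)λ + (-12) = 0.
Discriminant = (1)² - 4*(-12) = 1 + 48 = 49.
λ = (1 ± √49) / 2 = (1 ± 7) / 2 = -3, 4.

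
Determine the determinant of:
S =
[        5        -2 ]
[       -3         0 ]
det(S) = -6

For a 2×2 matrix [[a, b], [c, d]], det = a*d - b*c.
det(S) = (5)*(0) - (-2)*(-3) = 0 - 6 = -6.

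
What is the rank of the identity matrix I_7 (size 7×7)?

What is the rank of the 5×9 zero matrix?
rank(I_7) = 7, rank(0) = 0

The identity I_7 has 7 columns that are the standard basis vectors e_1, …, e_7. These are linearly independent, so all 7 columns are pivots and rank(I_7) = 7.
The 5×9 zero matrix has every entry zero, so every row is the zero row and there are no pivots; rank(0) = 0.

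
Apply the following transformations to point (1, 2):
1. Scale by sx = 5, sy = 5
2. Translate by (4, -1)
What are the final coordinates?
(9, 9)

Step 1: Scale (1, 2) by (sx, sy) = (5, 5) → (5, 10)
Step 2: Translate by (4, -1) → (9, 9)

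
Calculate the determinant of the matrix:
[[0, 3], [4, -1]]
-12

For a 2×2 matrix [[a, b], [c, d]], det = ad - bc
det = (0)(-1) - (3)(4) = 0 - 12 = -12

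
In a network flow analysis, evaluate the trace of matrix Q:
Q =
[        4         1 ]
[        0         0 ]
tr(Q) = 4 + 0 = 4

The trace of a square matrix is the sum of its diagonal entries.
Diagonal entries of Q: Q[0][0] = 4, Q[1][1] = 0.
tr(Q) = 4 + 0 = 4.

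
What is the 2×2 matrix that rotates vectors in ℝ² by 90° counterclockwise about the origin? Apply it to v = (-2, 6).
R = [[0, -1], [1, 0]]; R·v = (-6, -2)

A counterclockwise rotation by angle θ in ℝ² has matrix R(θ) = [[cos θ, -sin θ], [sin θ, cos θ]].
For θ = 90°: cos θ = 0, sin θ = 1.
R(90°) = [[0, -1], [1, 0]].
R·v = [0·-2 + (-1)·6, 1·-2 + 0·6] = (-6, -2).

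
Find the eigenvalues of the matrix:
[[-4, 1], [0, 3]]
λ = -4 and λ = 3

Characteristic equation: det(A - λI) = 0
λ² - (trace)λ + (det) = 0
λ² - (-1)λ + (-12) = 0
λ² + 1λ - 12 = 0
Solving: λ = -4, 3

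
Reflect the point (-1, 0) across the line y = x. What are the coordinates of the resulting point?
(0, -1)

Reflection across line y = x: (-1, 0) → (0, -1)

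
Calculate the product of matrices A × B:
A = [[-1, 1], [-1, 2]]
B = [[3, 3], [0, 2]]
[[-3, -1], [-3, 1]]

Matrix multiplication:
C[0][0] = -1×3 + 1×0 = -3
C[0][1] = -1×3 + 1×2 = -1
C[1][0] = -1×3 + 2×0 = -3
C[1][1] = -1×3 + 2×2 = 1
Result: [[-3, -1], [-3, 1]]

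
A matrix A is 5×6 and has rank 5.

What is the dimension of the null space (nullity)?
1

The rank-nullity theorem for an m×n matrix states:
rank(A) + nullity(A) = n (the number of columns).
Here n = 6 and rank(A) = 5, so nullity(A) = 6 - 5 = 1.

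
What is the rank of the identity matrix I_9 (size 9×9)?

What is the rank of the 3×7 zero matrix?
rank(I_9) = 9, rank(0) = 0

The identity I_9 has 9 columns that are the standard basis vectors e_1, …, e_9. These are linearly independent, so all 9 columns are pivots and rank(I_9) = 9.
The 3×7 zero matrix has every entry zero, so every row is the zero row and there are no pivots; rank(0) = 0.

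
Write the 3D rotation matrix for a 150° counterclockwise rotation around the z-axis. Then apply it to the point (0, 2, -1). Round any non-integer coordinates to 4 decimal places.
R = [[-√3/2, -1/2, 0], [1/2, -√3/2, 0], [0, 0, 1]]; R·(0, 2, -1) = (-1.0000, -1.7321, -1.0000)

Rotation matrix for 150° around z-axis:
cos(150°) = -√3/2, sin(150°) = 1/2
R = [[-√3/2, -1/2, 0], [1/2, -√3/2, 0], [0, 0, 1]]
Apply to (0, 2, -1): R·[0, 2, -1]ᵀ = (-1.0000, -1.7321, -1.0000)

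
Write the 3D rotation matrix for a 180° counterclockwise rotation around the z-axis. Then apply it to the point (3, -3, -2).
R = [[-1, 0, 0], [0, -1, 0], [0, 0, 1]]; R·(3, -3, -2) = (-3, 3, -2)

Rotation matrix for 180° around z-axis:
cos(180°) = -1, sin(180°) = 0
R = [[-1, 0, 0], [0, -1, 0], [0, 0, 1]]
Apply to (3, -3, -2): R·[3, -3, -2]ᵀ = (-3, 3, -2)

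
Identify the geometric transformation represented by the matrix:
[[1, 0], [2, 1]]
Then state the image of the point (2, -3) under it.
vertical shear with factor 2; image of (2, -3) is (2, 1)

The matrix [[1, 0], [k, 1]] sends (x, y) to (x, 2x + y), leaving the x-coordinate fixed: a vertical shear.
The matrix [[1, 0], [2, 1]] represents: vertical shear with factor 2.
Applying it to (2, -3): [1·2 + 0·-3, 2·2 + 1·-3] = (2, 1).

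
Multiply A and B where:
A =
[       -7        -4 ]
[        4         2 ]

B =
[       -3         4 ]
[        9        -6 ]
AB =
[      -15        -4 ]
[        6         4 ]

Matrix multiplication: (AB)[i][j] = sum over k of A[i][k] * B[k][j].
  (AB)[0][0] = (-7)*(-3) + (-4)*(9) = -15
  (AB)[0][1] = (-7)*(4) + (-4)*(-6) = -4
  (AB)[1][0] = (4)*(-3) + (2)*(9) = 6
  (AB)[1][1] = (4)*(4) + (2)*(-6) = 4
AB =
[      -15        -4 ]
[        6         4 ]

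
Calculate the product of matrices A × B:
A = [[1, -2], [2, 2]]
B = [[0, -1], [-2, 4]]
[[4, -9], [-4, 6]]

Matrix multiplication:
C[0][0] = 1×0 + -2×-2 = 4
C[0][1] = 1×-1 + -2×4 = -9
C[1][0] = 2×0 + 2×-2 = -4
C[1][1] = 2×-1 + 2×4 = 6
Result: [[4, -9], [-4, 6]]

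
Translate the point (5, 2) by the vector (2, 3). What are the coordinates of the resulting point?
(7, 5)

Translation by (2, 3):
x' = 5 + 2 = 7
y' = 2 + 3 = 5
Homogeneous matrix: [[1, 0, 2], [0, 1, 3], [0, 0, 1]]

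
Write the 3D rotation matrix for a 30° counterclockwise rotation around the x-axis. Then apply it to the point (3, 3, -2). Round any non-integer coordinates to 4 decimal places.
R = [[1, 0, 0], [0, √3/2, -1/2], [0, 1/2, √3/2]]; R·(3, 3, -2) = (3.0000, 3.5981, -0.2321)

Rotation matrix for 30° around x-axis:
cos(30°) = √3/2, sin(30°) = 1/2
R = [[1, 0, 0], [0, √3/2, -1/2], [0, 1/2, √3/2]]
Apply to (3, 3, -2): R·[3, 3, -2]ᵀ = (3.0000, 3.5981, -0.2321)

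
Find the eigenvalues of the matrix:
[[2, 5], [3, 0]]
λ = -3 and λ = 5

Characteristic equation: det(A - λI) = 0
λ² - (trace)λ + (det) = 0
λ² - (2)λ + (-15) = 0
λ² - 2λ - 15 = 0
Solving: λ = -3, 5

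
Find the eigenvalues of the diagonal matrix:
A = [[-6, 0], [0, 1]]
λ₁ = -6, λ₂ = 1

The characteristic polynomial of A is det(A - λI) = (-6 - λ)(1 - λ) = 0.
The roots are λ = -6 and λ = 1, so the eigenvalues are the diagonal entries.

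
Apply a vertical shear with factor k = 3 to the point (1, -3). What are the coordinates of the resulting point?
(1, 0)

Shear matrix for vertical shear with factor k = 3:
[[1, 0], [3, 1]]
Result: (1, -3) → (1, 0)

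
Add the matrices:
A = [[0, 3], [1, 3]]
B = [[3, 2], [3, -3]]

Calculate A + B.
[[3, 5], [4, 0]]

Add corresponding elements:
(0)+(3)=3
(3)+(2)=5
(1)+(3)=4
(3)+(-3)=0
A + B = [[3, 5], [4, 0]]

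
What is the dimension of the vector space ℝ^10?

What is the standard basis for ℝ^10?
Dimension = 10; standard basis = {e_1, e_2, e_3, …, e_10}

ℝ^10 is the space of 10-tuples of real numbers; its dimension is 10.
The standard basis consists of 10 vectors: e_1, e_2, e_3, …, e_10, where e_i is the vector with 1 in position i and 0 elsewhere.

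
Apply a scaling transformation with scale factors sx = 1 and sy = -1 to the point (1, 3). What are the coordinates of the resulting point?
(1, -3)

Scaling matrix:
[[1, 0], [0, -1]]
Result: (1 × 1, 3 × -1) = (1, -3)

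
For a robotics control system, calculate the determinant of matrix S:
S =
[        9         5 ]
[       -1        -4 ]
det(S) = -31

For a 2×2 matrix [[a, b], [c, d]], det = a*d - b*c.
det(S) = (9)*(-4) - (5)*(-1) = -36 + 5 = -31.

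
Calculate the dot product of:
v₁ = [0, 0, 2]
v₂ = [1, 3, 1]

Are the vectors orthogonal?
2, No

The dot product is the sum of products of corresponding components.
v₁·v₂ = (0)*(1) + (0)*(3) + (2)*(1) = 0 + 0 + 2 = 2.
Two vectors are orthogonal iff their dot product is 0; here the dot product is 2, so the vectors are not orthogonal.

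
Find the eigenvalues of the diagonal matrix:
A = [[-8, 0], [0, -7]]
λ₁ = -8, λ₂ = -7

The characteristic polynomial of A is det(A - λI) = (-8 - λ)(-7 - λ) = 0.
The roots are λ = -8 and λ = -7, so the eigenvalues are the diagonal entries.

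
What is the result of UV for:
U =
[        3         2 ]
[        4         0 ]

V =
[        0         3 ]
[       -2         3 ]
UV =
[       -4        15 ]
[        0        12 ]

Matrix multiplication: (UV)[i][j] = sum over k of U[i][k] * V[k][j].
  (UV)[0][0] = (3)*(0) + (2)*(-2) = -4
  (UV)[0][1] = (3)*(3) + (2)*(3) = 15
  (UV)[1][0] = (4)*(0) + (0)*(-2) = 0
  (UV)[1][1] = (4)*(3) + (0)*(3) = 12
UV =
[       -4        15 ]
[        0        12 ]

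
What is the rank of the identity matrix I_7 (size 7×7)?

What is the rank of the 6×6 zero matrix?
rank(I_7) = 7, rank(0) = 0

The identity I_7 has 7 columns that are the standard basis vectors e_1, …, e_7. These are linearly independent, so all 7 columns are pivots and rank(I_7) = 7.
The 6×6 zero matrix has every entry zero, so every row is the zero row and there are no pivots; rank(0) = 0.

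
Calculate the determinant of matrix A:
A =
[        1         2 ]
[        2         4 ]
det(A) = 0

For a 2×2 matrix [[a, b], [c, d]], det = a*d - b*c.
det(A) = (1)*(4) - (2)*(2) = 4 - 4 = 0.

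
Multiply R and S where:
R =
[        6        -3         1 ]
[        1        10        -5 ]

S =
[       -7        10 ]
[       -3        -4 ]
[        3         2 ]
RS =
[      -30        74 ]
[      -52       -40 ]

Matrix multiplication: (RS)[i][j] = sum over k of R[i][k] * S[k][j].
  (RS)[0][0] = (6)*(-7) + (-3)*(-3) + (1)*(3) = -30
  (RS)[0][1] = (6)*(10) + (-3)*(-4) + (1)*(2) = 74
  (RS)[1][0] = (1)*(-7) + (10)*(-3) + (-5)*(3) = -52
  (RS)[1][1] = (1)*(10) + (10)*(-4) + (-5)*(2) = -40
RS =
[      -30        74 ]
[      -52       -40 ]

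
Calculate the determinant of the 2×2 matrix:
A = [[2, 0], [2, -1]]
-2

For A = [[a, b], [c, d]], det(A) = a*d - b*c.
det(A) = (2)*(-1) - (0)*(2) = -2 - 0 = -2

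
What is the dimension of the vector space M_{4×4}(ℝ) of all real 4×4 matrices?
Dimension = 16

A real 4×4 matrix is determined by its 4·4 = 16 independent entries.
A standard basis is {E_ij : 1 ≤ i ≤ 4, 1 ≤ j ≤ 4}, where E_ij has a 1 in position (i, j) and 0 elsewhere — there are 16 such matrices, and they are linearly independent and span M_{4×4}(ℝ).
Therefore dim(M_{4×4}(ℝ)) = 16.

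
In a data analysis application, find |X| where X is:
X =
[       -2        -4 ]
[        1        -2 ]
det(X) = 8

For a 2×2 matrix [[a, b], [c, d]], det = a*d - b*c.
det(X) = (-2)*(-2) - (-4)*(1) = 4 + 4 = 8.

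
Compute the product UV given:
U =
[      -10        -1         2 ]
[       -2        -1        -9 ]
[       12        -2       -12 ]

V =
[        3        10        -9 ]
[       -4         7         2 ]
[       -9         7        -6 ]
UV =
[      -44       -93        76 ]
[       79       -90        70 ]
[      152        22       -40 ]

Matrix multiplication: (UV)[i][j] = sum over k of U[i][k] * V[k][j].
  (UV)[0][0] = (-10)*(3) + (-1)*(-4) + (2)*(-9) = -44
  (UV)[0][1] = (-10)*(10) + (-1)*(7) + (2)*(7) = -93
  (UV)[0][2] = (-10)*(-9) + (-1)*(2) + (2)*(-6) = 76
  (UV)[1][0] = (-2)*(3) + (-1)*(-4) + (-9)*(-9) = 79
  (UV)[1][1] = (-2)*(10) + (-1)*(7) + (-9)*(7) = -90
  (UV)[1][2] = (-2)*(-9) + (-1)*(2) + (-9)*(-6) = 70
  (UV)[2][0] = (12)*(3) + (-2)*(-4) + (-12)*(-9) = 152
  (UV)[2][1] = (12)*(10) + (-2)*(7) + (-12)*(7) = 22
  (UV)[2][2] = (12)*(-9) + (-2)*(2) + (-12)*(-6) = -40
UV =
[      -44       -93        76 ]
[       79       -90        70 ]
[      152        22       -40 ]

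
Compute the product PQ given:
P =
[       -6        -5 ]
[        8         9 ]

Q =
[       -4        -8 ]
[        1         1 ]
PQ =
[       19        43 ]
[      -23       -55 ]

Matrix multiplication: (PQ)[i][j] = sum over k of P[i][k] * Q[k][j].
  (PQ)[0][0] = (-6)*(-4) + (-5)*(1) = 19
  (PQ)[0][1] = (-6)*(-8) + (-5)*(1) = 43
  (PQ)[1][0] = (8)*(-4) + (9)*(1) = -23
  (PQ)[1][1] = (8)*(-8) + (9)*(1) = -55
PQ =
[       19        43 ]
[      -23       -55 ]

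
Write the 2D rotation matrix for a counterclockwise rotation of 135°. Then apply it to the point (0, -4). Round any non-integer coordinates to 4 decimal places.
R = [[-√2/2, -√2/2], [√2/2, -√2/2]]; R·(0, -4) = (2.8284, 2.8284)

Rotation matrix formula: R(θ) = [[cos θ, -sin θ], [sin θ, cos θ]]
For θ = 135°:
cos(135°) = -√2/2
sin(135°) = √2/2
R = [[-√2/2, -√2/2], [√2/2, -√2/2]]
Apply to (0, -4): [-√2/2·0 + (-√2/2)·-4, √2/2·0 + -√2/2·-4] = (2.8284, 2.8284)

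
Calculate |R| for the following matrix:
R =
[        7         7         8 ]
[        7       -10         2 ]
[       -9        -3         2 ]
det(R) = -1210

Expand along row 0 (cofactor expansion): det(R) = a*(e*i - f*h) - b*(d*i - f*g) + c*(d*h - e*g), where the 3×3 is [[a, b, c], [d, e, f], [g, h, i]].
Minor M_00 = (-10)*(2) - (2)*(-3) = -20 + 6 = -14.
Minor M_01 = (7)*(2) - (2)*(-9) = 14 + 18 = 32.
Minor M_02 = (7)*(-3) - (-10)*(-9) = -21 - 90 = -111.
det(R) = (7)*(-14) - (7)*(32) + (8)*(-111) = -98 - 224 - 888 = -1210.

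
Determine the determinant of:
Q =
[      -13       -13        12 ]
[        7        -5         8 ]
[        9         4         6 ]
det(Q) = 1292

Expand along row 0 (cofactor expansion): det(Q) = a*(e*i - f*h) - b*(d*i - f*g) + c*(d*h - e*g), where the 3×3 is [[a, b, c], [d, e, f], [g, h, i]].
Minor M_00 = (-5)*(6) - (8)*(4) = -30 - 32 = -62.
Minor M_01 = (7)*(6) - (8)*(9) = 42 - 72 = -30.
Minor M_02 = (7)*(4) - (-5)*(9) = 28 + 45 = 73.
det(Q) = (-13)*(-62) - (-13)*(-30) + (12)*(73) = 806 - 390 + 876 = 1292.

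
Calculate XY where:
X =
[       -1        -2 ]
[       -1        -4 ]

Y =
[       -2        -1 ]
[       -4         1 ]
XY =
[       10        -1 ]
[       18        -3 ]

Matrix multiplication: (XY)[i][j] = sum over k of X[i][k] * Y[k][j].
  (XY)[0][0] = (-1)*(-2) + (-2)*(-4) = 10
  (XY)[0][1] = (-1)*(-1) + (-2)*(1) = -1
  (XY)[1][0] = (-1)*(-2) + (-4)*(-4) = 18
  (XY)[1][1] = (-1)*(-1) + (-4)*(1) = -3
XY =
[       10        -1 ]
[       18        -3 ]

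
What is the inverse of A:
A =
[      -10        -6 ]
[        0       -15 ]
det(A) = 150
A⁻¹ =
[    -1/10      1/25 ]
[        0     -1/15 ]

For a 2×2 matrix A = [[a, b], [c, d]] with det(A) ≠ 0, A⁻¹ = (1/det(A)) * [[d, -b], [-c, a]].
det(A) = (-10)*(-15) - (-6)*(0) = 150 - 0 = 150.
A⁻¹ = (1/150) * [[-15, 6], [0, -10]].
Dividing each entry by 150 and reducing:
A⁻¹ =
[    -1/10      1/25 ]
[        0     -1/15 ]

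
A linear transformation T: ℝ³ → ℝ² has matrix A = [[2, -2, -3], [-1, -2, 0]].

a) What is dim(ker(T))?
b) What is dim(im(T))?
dim(ker) = 1, dim(im) = 2

The two rows are not scalar multiples of one another (no single k satisfies row 2 = k × row 1), so they are linearly independent.
Thus rank(A) = 2.
dim(im(T)) = rank(A) = 2.
By the rank-nullity theorem applied to T: ℝ³ → ℝ², rank(A) + nullity(A) = 3 (the domain dimension), so dim(ker(T)) = 3 - 2 = 1.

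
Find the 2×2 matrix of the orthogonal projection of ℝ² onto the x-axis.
[[1, 0], [0, 0]]

The orthogonal projection onto the line spanned by a nonzero vector u = (a, b) has matrix P = (u uᵀ) / (uᵀ u) = (1/(a² + b²)) · [[a², ab], [ab, b²]].
Here u = (1, 0), so a² + b² = 1 + 0 = 1.
P = (1/1) · [[1, 0], [0, 0]] = [[1, 0], [0, 0]].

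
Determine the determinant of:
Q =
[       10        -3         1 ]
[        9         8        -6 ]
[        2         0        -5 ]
det(Q) = -515

Expand along row 0 (cofactor expansion): det(Q) = a*(e*i - f*h) - b*(d*i - f*g) + c*(d*h - e*g), where the 3×3 is [[a, b, c], [d, e, f], [g, h, i]].
Minor M_00 = (8)*(-5) - (-6)*(0) = -40 - 0 = -40.
Minor M_01 = (9)*(-5) - (-6)*(2) = -45 + 12 = -33.
Minor M_02 = (9)*(0) - (8)*(2) = 0 - 16 = -16.
det(Q) = (10)*(-40) - (-3)*(-33) + (1)*(-16) = -400 - 99 - 16 = -515.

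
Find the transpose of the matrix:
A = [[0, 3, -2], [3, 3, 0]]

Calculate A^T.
[[0, 3], [3, 3], [-2, 0]]

The transpose sends entry (i,j) to (j,i); rows become columns.
Row 0 of A: [0, 3, -2] -> column 0 of A^T.
Row 1 of A: [3, 3, 0] -> column 1 of A^T.
A^T = [[0, 3], [3, 3], [-2, 0]]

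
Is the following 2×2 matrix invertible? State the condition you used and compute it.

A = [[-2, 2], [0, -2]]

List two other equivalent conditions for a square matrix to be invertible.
Yes, invertible; det(A) = 4 ≠ 0. Equivalent conditions: rank(A) = 2; Ax = 0 has only the trivial solution; 0 is not an eigenvalue; the columns of A are linearly independent.

To check invertibility, compute det(A).
The given matrix is triangular, so det(A) equals the product of its diagonal entries = 4 ≠ 0.
Since det(A) ≠ 0, A is invertible.
Equivalent conditions for a square matrix A to be invertible:
- rank(A) = 2 (full rank).
- The homogeneous system Ax = 0 has only the trivial solution x = 0.
- 0 is not an eigenvalue of A.
- The columns (equivalently rows) of A are linearly independent.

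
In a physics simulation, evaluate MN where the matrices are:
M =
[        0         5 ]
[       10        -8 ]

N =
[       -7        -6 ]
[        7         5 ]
MN =
[       35        25 ]
[     -126      -100 ]

Matrix multiplication: (MN)[i][j] = sum over k of M[i][k] * N[k][j].
  (MN)[0][0] = (0)*(-7) + (5)*(7) = 35
  (MN)[0][1] = (0)*(-6) + (5)*(5) = 25
  (MN)[1][0] = (10)*(-7) + (-8)*(7) = -126
  (MN)[1][1] = (10)*(-6) + (-8)*(5) = -100
MN =
[       35        25 ]
[     -126      -100 ]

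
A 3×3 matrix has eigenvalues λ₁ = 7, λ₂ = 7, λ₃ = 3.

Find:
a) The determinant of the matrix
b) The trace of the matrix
det = 147, trace = 17

Two standard eigenvalue identities:
- det(A) equals the product of the eigenvalues (counted with multiplicity).
- trace(A) equals the sum of the eigenvalues.
det(A) = (7)*(7)*(3) = 147.
trace(A) = 7 + 7 + 3 = 17.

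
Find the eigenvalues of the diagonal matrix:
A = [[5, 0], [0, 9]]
λ₁ = 5, λ₂ = 9

The characteristic polynomial of A is det(A - λI) = (5 - λ)(9 - λ) = 0.
The roots are λ = 5 and λ = 9, so the eigenvalues are the diagonal entries.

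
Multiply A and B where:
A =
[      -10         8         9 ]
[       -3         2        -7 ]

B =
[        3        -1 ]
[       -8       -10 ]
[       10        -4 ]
AB =
[       -4      -106 ]
[      -95        11 ]

Matrix multiplication: (AB)[i][j] = sum over k of A[i][k] * B[k][j].
  (AB)[0][0] = (-10)*(3) + (8)*(-8) + (9)*(10) = -4
  (AB)[0][1] = (-10)*(-1) + (8)*(-10) + (9)*(-4) = -106
  (AB)[1][0] = (-3)*(3) + (2)*(-8) + (-7)*(10) = -95
  (AB)[1][1] = (-3)*(-1) + (2)*(-10) + (-7)*(-4) = 11
AB =
[       -4      -106 ]
[      -95        11 ]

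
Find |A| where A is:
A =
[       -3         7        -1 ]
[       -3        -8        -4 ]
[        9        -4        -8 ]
det(A) = -648

Expand along row 0 (cofactor expansion): det(A) = a*(e*i - f*h) - b*(d*i - f*g) + c*(d*h - e*g), where the 3×3 is [[a, b, c], [d, e, f], [g, h, i]].
Minor M_00 = (-8)*(-8) - (-4)*(-4) = 64 - 16 = 48.
Minor M_01 = (-3)*(-8) - (-4)*(9) = 24 + 36 = 60.
Minor M_02 = (-3)*(-4) - (-8)*(9) = 12 + 72 = 84.
det(A) = (-3)*(48) - (7)*(60) + (-1)*(84) = -144 - 420 - 84 = -648.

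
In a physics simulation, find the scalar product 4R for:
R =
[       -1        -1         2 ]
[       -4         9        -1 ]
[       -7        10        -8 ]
4R =
[       -4        -4         8 ]
[      -16        36        -4 ]
[      -28        40       -32 ]

Scalar multiplication is elementwise: (4R)[i][j] = 4 * R[i][j].
  (4R)[0][0] = 4 * (-1) = -4
  (4R)[0][1] = 4 * (-1) = -4
  (4R)[0][2] = 4 * (2) = 8
  (4R)[1][0] = 4 * (-4) = -16
  (4R)[1][1] = 4 * (9) = 36
  (4R)[1][2] = 4 * (-1) = -4
  (4R)[2][0] = 4 * (-7) = -28
  (4R)[2][1] = 4 * (10) = 40
  (4R)[2][2] = 4 * (-8) = -32
4R =
[       -4        -4         8 ]
[      -16        36        -4 ]
[      -28        40       -32 ]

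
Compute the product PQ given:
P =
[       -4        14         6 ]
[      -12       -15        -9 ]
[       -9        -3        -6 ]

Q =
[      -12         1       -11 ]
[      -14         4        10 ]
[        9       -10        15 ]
PQ =
[      -94        -8       274 ]
[      273        18      -153 ]
[       96        39       -21 ]

Matrix multiplication: (PQ)[i][j] = sum over k of P[i][k] * Q[k][j].
  (PQ)[0][0] = (-4)*(-12) + (14)*(-14) + (6)*(9) = -94
  (PQ)[0][1] = (-4)*(1) + (14)*(4) + (6)*(-10) = -8
  (PQ)[0][2] = (-4)*(-11) + (14)*(10) + (6)*(15) = 274
  (PQ)[1][0] = (-12)*(-12) + (-15)*(-14) + (-9)*(9) = 273
  (PQ)[1][1] = (-12)*(1) + (-15)*(4) + (-9)*(-10) = 18
  (PQ)[1][2] = (-12)*(-11) + (-15)*(10) + (-9)*(15) = -153
  (PQ)[2][0] = (-9)*(-12) + (-3)*(-14) + (-6)*(9) = 96
  (PQ)[2][1] = (-9)*(1) + (-3)*(4) + (-6)*(-10) = 39
  (PQ)[2][2] = (-9)*(-11) + (-3)*(10) + (-6)*(15) = -21
PQ =
[      -94        -8       274 ]
[      273        18      -153 ]
[       96        39       -21 ]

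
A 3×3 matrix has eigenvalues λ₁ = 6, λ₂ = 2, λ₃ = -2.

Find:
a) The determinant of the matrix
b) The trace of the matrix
det = -24, trace = 6

Two standard eigenvalue identities:
- det(A) equals the product of the eigenvalues (counted with multiplicity).
- trace(A) equals the sum of the eigenvalues.
det(A) = (6)*(2)*(-2) = -24.
trace(A) = 6 + 2 - 2 = 6.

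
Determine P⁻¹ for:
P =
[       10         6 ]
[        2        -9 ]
det(P) = -102
P⁻¹ =
[     3/34      1/17 ]
[     1/51     -5/51 ]

For a 2×2 matrix P = [[a, b], [c, d]] with det(P) ≠ 0, P⁻¹ = (1/det(P)) * [[d, -b], [-c, a]].
det(P) = (10)*(-9) - (6)*(2) = -90 - 12 = -102.
P⁻¹ = (1/-102) * [[-9, -6], [-2, 10]].
Dividing each entry by -102 and reducing:
P⁻¹ =
[     3/34      1/17 ]
[     1/51     -5/51 ]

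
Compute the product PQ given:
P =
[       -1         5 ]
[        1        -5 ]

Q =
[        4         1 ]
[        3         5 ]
PQ =
[       11        24 ]
[      -11       -24 ]

Matrix multiplication: (PQ)[i][j] = sum over k of P[i][k] * Q[k][j].
  (PQ)[0][0] = (-1)*(4) + (5)*(3) = 11
  (PQ)[0][1] = (-1)*(1) + (5)*(5) = 24
  (PQ)[1][0] = (1)*(4) + (-5)*(3) = -11
  (PQ)[1][1] = (1)*(1) + (-5)*(5) = -24
PQ =
[       11        24 ]
[      -11       -24 ]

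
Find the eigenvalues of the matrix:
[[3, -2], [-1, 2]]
λ = 1 and λ = 4

Characteristic equation: det(A - λI) = 0
λ² - (trace)λ + (det) = 0
λ² - (5)λ + (4) = 0
λ² - 5λ + 4 = 0
Solving: λ = 1, 4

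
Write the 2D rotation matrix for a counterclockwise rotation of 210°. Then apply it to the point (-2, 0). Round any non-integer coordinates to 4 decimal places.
R = [[-√3/2, 1/2], [-1/2, -√3/2]]; R·(-2, 0) = (1.7321, 1.0000)

Rotation matrix formula: R(θ) = [[cos θ, -sin θ], [sin θ, cos θ]]
For θ = 210°:
cos(210°) = -√3/2
sin(210°) = -1/2
R = [[-√3/2, 1/2], [-1/2, -√3/2]]
Apply to (-2, 0): [-√3/2·-2 + (1/2)·0, -1/2·-2 + -√3/2·0] = (1.7321, 1.0000)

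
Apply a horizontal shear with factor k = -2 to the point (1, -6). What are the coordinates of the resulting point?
(13, -6)

Shear matrix for horizontal shear with factor k = -2:
[[1, -2], [0, 1]]
Result: (1, -6) → (13, -6)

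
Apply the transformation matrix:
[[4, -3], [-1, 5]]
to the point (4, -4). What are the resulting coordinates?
(28, -24)

Matrix multiplication:
[[4, -3], [-1, 5]] × [4, -4]ᵀ
= [4×4 + -3×-4, -1×4 + 5×-4]ᵀ
= [28.0000, -24.0000]ᵀ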